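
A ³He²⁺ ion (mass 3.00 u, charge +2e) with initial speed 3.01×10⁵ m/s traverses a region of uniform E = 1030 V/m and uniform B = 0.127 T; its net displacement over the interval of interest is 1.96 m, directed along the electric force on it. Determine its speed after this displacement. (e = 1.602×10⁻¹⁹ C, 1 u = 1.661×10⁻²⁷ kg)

B does no work; ΔKE = |q|E d.
½mv_f² = ½mv₀² + |q|Ed = ½(4.983×10⁻²⁷)(3.01×10⁵)² + (3.204×10⁻¹⁹)(1030)(1.96) ≈ 2.257×10⁻¹⁶ J + 6.468×10⁻¹⁶ J ≈ 8.726×10⁻¹⁶ J.
v_f = √(2·8.726×10⁻¹⁶/4.983×10⁻²⁷) ≈ 5.92×10⁵ m/s.

v_f ≈ 5.92×10⁵ m/s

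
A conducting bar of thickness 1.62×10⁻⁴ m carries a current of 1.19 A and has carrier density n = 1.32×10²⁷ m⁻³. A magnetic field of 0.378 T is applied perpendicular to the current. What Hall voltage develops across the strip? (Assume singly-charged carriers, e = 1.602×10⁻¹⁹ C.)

V_H = IB/(n e t).
V_H = (1.19)(0.378)/((1.32×10²⁷)(1.602×10⁻¹⁹)(1.62×10⁻⁴)) ≈ 1.31×10⁻⁵ V.

V_H ≈ 1.31×10⁻⁵ V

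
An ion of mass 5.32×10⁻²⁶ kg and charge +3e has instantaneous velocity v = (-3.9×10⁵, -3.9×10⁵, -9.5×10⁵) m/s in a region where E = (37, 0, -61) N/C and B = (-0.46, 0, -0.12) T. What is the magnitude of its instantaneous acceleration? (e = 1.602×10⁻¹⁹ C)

v×B = (4.68×10⁴, 3.90×10⁵, -1.79×10⁵) N/C.
E + v×B = (4.68×10⁴, 3.90×10⁵, -1.79×10⁵) N/C.
F = q(E + v×B) = (4.806×10⁻¹⁹ C)·(4.68×10⁴, 3.90×10⁵, -1.79×10⁵) = (2.25×10⁻¹⁴, 1.88×10⁻¹³, -8.62×10⁻¹⁴) N.
|a| = |F|/m = 2.076×10⁻¹³/5.32×10⁻²⁶ ≈ 3.90×10¹² m/s².

|a| ≈ 3.90×10¹² m/s²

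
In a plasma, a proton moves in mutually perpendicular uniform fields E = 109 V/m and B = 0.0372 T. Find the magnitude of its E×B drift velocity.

The E×B drift speed is v_d = E/B.
v_d = 109/0.0372 = 2930 m/s.

v_d ≈ 2930 m/s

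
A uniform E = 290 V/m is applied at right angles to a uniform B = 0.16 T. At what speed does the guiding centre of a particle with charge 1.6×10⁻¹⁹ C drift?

The E×B drift speed is v_d = E/B.
v_d = 290/0.16 = 1800 m/s.

v_d ≈ 1800 m/s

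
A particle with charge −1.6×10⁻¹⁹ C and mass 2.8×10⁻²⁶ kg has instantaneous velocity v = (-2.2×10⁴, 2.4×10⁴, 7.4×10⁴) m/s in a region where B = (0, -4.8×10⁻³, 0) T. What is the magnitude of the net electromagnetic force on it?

v×B = (355, 0, 106) N/C.
F = q v×B = (−1.6×10⁻¹⁹ C)·(355, 0, 106) = (-5.68×10⁻¹⁷, 0, -1.69×10⁻¹⁷) N.
|F| = 5.93×10⁻¹⁷ N.

|F| ≈ 5.93×10⁻¹⁷ N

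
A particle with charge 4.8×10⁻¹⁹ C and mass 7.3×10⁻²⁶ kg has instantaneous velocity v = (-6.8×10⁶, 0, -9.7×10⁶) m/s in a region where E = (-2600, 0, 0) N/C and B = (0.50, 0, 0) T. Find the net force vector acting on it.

F ≈ (-1.25×10⁻¹⁵, -2.33×10⁻¹², 0) N

v×B = (0, -4.85×10⁶, 0) N/C.
E + v×B = (-2600, -4.85×10⁶, 0) N/C.
F = q(E + v×B) = (4.8×10⁻¹⁹ C)·(-2600, -4.85×10⁶, 0) = (-1.25×10⁻¹⁵, -2.33×10⁻¹², 0) N.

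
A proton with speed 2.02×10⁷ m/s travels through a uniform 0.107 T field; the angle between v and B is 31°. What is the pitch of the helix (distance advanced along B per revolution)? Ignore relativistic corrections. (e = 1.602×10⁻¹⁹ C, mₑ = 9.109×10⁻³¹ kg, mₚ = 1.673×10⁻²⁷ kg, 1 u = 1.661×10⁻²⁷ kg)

v∥ = v cosθ = 2.02×10⁷·cos31° ≈ 1.731×10⁷ m/s.
T = 2πm/(|q|B) = 2π(1.673×10⁻²⁷)/((1.602×10⁻¹⁹)(0.107)) ≈ 6.132×10⁻⁷ s.
pitch = v∥ T = (1.731×10⁷)(6.132×10⁻⁷) ≈ 10.6 m.

p ≈ 10.6 m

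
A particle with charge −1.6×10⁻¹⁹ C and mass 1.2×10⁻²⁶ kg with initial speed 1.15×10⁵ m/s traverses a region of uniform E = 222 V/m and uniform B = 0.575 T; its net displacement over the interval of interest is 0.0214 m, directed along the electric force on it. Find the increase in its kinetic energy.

ΔKE ≈ 7.60×10⁻¹⁹ J

The magnetic force is always ⟂ v and does no work; only the electric force changes KE.
ΔKE = F_E · d = |q|E d = (1.6×10⁻¹⁹)(222)(0.0214) ≈ 7.60×10⁻¹⁹ J.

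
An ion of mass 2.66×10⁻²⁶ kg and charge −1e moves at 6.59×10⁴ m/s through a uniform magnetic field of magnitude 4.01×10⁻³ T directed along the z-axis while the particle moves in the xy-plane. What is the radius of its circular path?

The magnetic force provides the centripetal force: |q|vB = mv²/r.
r = mv/(|q|B) = (2.66×10⁻²⁶)(6.59×10⁴)/((1.602×10⁻¹⁹)(4.01×10⁻³)) ≈ 2.73 m.

r ≈ 2.73 m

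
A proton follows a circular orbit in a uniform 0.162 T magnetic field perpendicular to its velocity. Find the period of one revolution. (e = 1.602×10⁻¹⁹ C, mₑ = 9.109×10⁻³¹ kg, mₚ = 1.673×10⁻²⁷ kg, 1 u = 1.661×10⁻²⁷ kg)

T ≈ 4.05×10⁻⁷ s

The cyclotron period depends only on m, q, B: T = 2πm/(|q|B).
T = 2π(1.673×10⁻²⁷)/((1.602×10⁻¹⁹)(0.162)) ≈ 4.05×10⁻⁷ s.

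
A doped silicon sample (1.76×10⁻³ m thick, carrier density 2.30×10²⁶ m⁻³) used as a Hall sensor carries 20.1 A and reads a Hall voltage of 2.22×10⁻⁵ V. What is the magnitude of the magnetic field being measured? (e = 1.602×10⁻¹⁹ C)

B ≈ 0.0716 T

From V_H = IB/(n e t), B = V_H n e t / I.
B = (2.22×10⁻⁵)(2.30×10²⁶)(1.602×10⁻¹⁹)(1.76×10⁻³)/20.1 ≈ 0.0716 T.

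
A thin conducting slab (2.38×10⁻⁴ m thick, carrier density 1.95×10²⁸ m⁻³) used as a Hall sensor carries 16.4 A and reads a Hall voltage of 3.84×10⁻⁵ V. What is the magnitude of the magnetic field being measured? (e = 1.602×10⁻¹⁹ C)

From V_H = IB/(n e t), B = V_H n e t / I.
B = (3.84×10⁻⁵)(1.95×10²⁸)(1.602×10⁻¹⁹)(2.38×10⁻⁴)/16.4 ≈ 1.74 T.

B ≈ 1.74 T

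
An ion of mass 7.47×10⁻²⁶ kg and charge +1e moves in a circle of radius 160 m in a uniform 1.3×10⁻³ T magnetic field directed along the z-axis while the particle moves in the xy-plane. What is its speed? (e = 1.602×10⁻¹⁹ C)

v ≈ 4.5×10⁵ m/s

From |q|vB = mv²/r, v = |q|Br/m.
v = (1.602×10⁻¹⁹)(1.3×10⁻³)(160)/7.47×10⁻²⁶ ≈ 4.5×10⁵ m/s.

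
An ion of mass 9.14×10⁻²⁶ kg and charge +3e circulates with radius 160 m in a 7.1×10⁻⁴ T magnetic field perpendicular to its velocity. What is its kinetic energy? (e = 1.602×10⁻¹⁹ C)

KE ≈ 1.6×10⁻¹⁴ J

v = |q|Br/m, then KE = ½mv² = (qBr)²/(2m).
v = (4.806×10⁻¹⁹)(7.1×10⁻⁴)(160)/9.14×10⁻²⁶ ≈ 5.973×10⁵ m/s.
KE = ½(9.14×10⁻²⁶)(5.973×10⁵)² ≈ 1.6×10⁻¹⁴ J.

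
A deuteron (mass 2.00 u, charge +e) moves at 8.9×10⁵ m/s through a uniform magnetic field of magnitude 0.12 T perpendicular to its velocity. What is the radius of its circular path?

r ≈ 0.15 m

The magnetic force provides the centripetal force: |q|vB = mv²/r.
r = mv/(|q|B) = (3.322×10⁻²⁷)(8.9×10⁵)/((1.602×10⁻¹⁹)(0.12)) ≈ 0.15 m.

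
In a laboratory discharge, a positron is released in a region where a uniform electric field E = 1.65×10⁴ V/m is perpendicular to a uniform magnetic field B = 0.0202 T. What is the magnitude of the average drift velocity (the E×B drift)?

The E×B drift speed is v_d = E/B.
v_d = 1.65×10⁴/0.0202 = 8.17×10⁵ m/s.

v_d ≈ 8.17×10⁵ m/s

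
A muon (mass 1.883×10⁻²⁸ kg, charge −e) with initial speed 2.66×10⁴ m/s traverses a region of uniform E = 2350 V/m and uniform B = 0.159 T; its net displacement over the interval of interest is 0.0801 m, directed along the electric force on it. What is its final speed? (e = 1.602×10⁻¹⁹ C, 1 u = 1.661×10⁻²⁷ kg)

B does no work; ΔKE = |q|E d.
½mv_f² = ½mv₀² + |q|Ed = ½(1.883×10⁻²⁸)(2.66×10⁴)² + (1.602×10⁻¹⁹)(2350)(0.0801) ≈ 6.662×10⁻²⁰ J + 3.016×10⁻¹⁷ J ≈ 3.022×10⁻¹⁷ J.
v_f = √(2·3.022×10⁻¹⁷/1.883×10⁻²⁸) ≈ 5.67×10⁵ m/s.

v_f ≈ 5.67×10⁵ m/s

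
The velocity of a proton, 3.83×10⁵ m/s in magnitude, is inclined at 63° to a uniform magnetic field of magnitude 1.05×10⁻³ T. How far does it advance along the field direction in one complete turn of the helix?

p ≈ 10.9 m

v∥ = v cosθ = 3.83×10⁵·cos63° ≈ 1.739×10⁵ m/s.
T = 2πm/(|q|B) = 2π(1.673×10⁻²⁷)/((1.602×10⁻¹⁹)(1.05×10⁻³)) ≈ 6.249×10⁻⁵ s.
pitch = v∥ T = (1.739×10⁵)(6.249×10⁻⁵) ≈ 10.9 m.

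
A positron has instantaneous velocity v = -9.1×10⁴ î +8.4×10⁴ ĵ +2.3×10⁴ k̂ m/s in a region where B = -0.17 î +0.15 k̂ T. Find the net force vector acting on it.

F ≈ (2.02×10⁻¹⁵, 1.56×10⁻¹⁵, 2.29×10⁻¹⁵) N

v×B = (1.26×10⁴, 9740, 1.43×10⁴) N/C.
F = q v×B = (1.602×10⁻¹⁹ C)·(1.26×10⁴, 9740, 1.43×10⁴) = (2.02×10⁻¹⁵, 1.56×10⁻¹⁵, 2.29×10⁻¹⁵) N.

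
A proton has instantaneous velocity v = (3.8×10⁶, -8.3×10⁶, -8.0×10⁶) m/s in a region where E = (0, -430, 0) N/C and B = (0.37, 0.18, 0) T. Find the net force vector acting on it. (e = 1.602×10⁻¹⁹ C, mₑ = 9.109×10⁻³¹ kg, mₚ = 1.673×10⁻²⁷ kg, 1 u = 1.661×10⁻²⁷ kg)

v×B = (1.44×10⁶, -2.96×10⁶, 3.76×10⁶) N/C.
E + v×B = (1.44×10⁶, -2.96×10⁶, 3.76×10⁶) N/C.
F = q(E + v×B) = (1.602×10⁻¹⁹ C)·(1.44×10⁶, -2.96×10⁶, 3.76×10⁶) = (2.31×10⁻¹³, -4.74×10⁻¹³, 6.02×10⁻¹³) N.

F ≈ (2.31×10⁻¹³, -4.74×10⁻¹³, 6.02×10⁻¹³) N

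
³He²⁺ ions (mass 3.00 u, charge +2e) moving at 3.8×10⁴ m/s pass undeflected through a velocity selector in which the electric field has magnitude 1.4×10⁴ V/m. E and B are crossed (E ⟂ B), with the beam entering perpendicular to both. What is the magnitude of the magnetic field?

B = 0.37 T

Balance of forces in the selector: qE = qvB ⇒ B = E/v.
B = 1.4×10⁴/3.8×10⁴ = 0.37 T.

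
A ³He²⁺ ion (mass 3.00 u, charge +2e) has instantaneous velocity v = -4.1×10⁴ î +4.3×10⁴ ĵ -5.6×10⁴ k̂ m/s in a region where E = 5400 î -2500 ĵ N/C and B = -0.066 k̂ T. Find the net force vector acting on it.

F ≈ (8.21×10⁻¹⁶, -1.67×10⁻¹⁵, 0) N

v×B = (-2840, -2710, 0) N/C.
E + v×B = (2560, -5210, 0) N/C.
F = q(E + v×B) = (3.204×10⁻¹⁹ C)·(2560, -5210, 0) = (8.21×10⁻¹⁶, -1.67×10⁻¹⁵, 0) N.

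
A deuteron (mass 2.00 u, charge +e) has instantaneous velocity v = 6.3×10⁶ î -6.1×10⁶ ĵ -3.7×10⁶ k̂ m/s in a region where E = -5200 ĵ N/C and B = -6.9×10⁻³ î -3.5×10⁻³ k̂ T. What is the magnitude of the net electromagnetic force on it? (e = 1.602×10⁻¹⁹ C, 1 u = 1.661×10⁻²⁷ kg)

v×B = (2.14×10⁴, 4.76×10⁴, -4.21×10⁴) N/C.
E + v×B = (2.14×10⁴, 4.24×10⁴, -4.21×10⁴) N/C.
F = q(E + v×B) = (1.602×10⁻¹⁹ C)·(2.14×10⁴, 4.24×10⁴, -4.21×10⁴) = (3.42×10⁻¹⁵, 6.79×10⁻¹⁵, -6.74×10⁻¹⁵) N.
|F| = 1.02×10⁻¹⁴ N.

|F| ≈ 1.02×10⁻¹⁴ N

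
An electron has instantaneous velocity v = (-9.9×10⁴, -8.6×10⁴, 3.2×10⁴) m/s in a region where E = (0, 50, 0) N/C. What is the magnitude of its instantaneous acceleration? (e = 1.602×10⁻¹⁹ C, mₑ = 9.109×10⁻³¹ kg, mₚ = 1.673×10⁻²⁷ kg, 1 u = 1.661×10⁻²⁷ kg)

|a| ≈ 8.79×10¹² m/s²

Only an electric field acts, so F = qE = (−1.602×10⁻¹⁹ C)·(0, 50.0, 0) = (0, -8.01×10⁻¹⁸, 0) N.
|a| = |F|/m = 8.010×10⁻¹⁸/9.109×10⁻³¹ ≈ 8.79×10¹² m/s².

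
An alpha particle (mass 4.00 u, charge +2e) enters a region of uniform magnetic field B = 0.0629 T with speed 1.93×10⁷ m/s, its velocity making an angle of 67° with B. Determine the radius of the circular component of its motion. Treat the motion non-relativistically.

v⊥ = v sinθ = 1.93×10⁷·sin67° ≈ 1.777×10⁷ m/s.
r = m v⊥/(|q|B) = (6.644×10⁻²⁷)(1.777×10⁷)/((3.204×10⁻¹⁹)(0.0629)) ≈ 5.86 m.

r ≈ 5.86 m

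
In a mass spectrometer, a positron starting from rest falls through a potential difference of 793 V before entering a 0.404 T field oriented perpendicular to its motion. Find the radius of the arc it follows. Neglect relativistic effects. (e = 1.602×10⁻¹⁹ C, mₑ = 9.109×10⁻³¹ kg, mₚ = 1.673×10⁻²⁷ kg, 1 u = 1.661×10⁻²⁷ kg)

r ≈ 2.35×10⁻⁴ m

Acceleration: |q|V = ½mv² ⇒ v = √(2|q|V/m) = √(2·1.602×10⁻¹⁹·793/9.109×10⁻³¹) ≈ 1.670×10⁷ m/s.
In the field: r = mv/(|q|B) = (9.109×10⁻³¹)(1.670×10⁷)/((1.602×10⁻¹⁹)(0.404)) ≈ 2.35×10⁻⁴ m.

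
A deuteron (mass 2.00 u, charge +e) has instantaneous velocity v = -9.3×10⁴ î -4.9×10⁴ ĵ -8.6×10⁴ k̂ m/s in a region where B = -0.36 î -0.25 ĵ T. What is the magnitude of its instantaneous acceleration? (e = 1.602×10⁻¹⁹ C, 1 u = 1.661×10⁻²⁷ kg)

|a| ≈ 1.84×10¹² m/s²

v×B = (-2.15×10⁴, 3.10×10⁴, 5610) N/C.
F = q v×B = (1.602×10⁻¹⁹ C)·(-2.15×10⁴, 3.10×10⁴, 5610) = (-3.44×10⁻¹⁵, 4.96×10⁻¹⁵, 8.99×10⁻¹⁶) N.
|a| = |F|/m = 6.105×10⁻¹⁵/3.322×10⁻²⁷ ≈ 1.84×10¹² m/s².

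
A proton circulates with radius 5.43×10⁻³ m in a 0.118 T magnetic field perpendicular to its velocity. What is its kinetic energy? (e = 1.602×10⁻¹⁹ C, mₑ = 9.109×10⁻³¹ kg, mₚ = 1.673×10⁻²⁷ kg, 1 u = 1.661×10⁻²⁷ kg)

v = |q|Br/m, then KE = ½mv² = (qBr)²/(2m).
v = (1.602×10⁻¹⁹)(0.118)(5.43×10⁻³)/1.673×10⁻²⁷ ≈ 6.135×10⁴ m/s.
KE = ½(1.673×10⁻²⁷)(6.135×10⁴)² ≈ 3.15×10⁻¹⁸ J = 19.7 eV.

KE ≈ 19.7 eV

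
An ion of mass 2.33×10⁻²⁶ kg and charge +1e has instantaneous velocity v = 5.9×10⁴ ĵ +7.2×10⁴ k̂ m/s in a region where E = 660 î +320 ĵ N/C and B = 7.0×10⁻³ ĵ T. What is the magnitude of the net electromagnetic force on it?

|F| ≈ 5.70×10⁻¹⁷ N

v×B = (-504, 0, 0) N/C.
E + v×B = (156, 320, 0) N/C.
F = q(E + v×B) = (1.602×10⁻¹⁹ C)·(156, 320, 0) = (2.50×10⁻¹⁷, 5.13×10⁻¹⁷, 0) N.
|F| = 5.70×10⁻¹⁷ N.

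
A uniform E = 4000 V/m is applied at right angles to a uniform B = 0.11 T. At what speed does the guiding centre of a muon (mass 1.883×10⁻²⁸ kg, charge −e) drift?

v_d ≈ 3.6×10⁴ m/s

The steady drift has the magnetic force balancing the electric force, so v_d = E/B.
v_d = 4000/0.11 = 3.6×10⁴ m/s.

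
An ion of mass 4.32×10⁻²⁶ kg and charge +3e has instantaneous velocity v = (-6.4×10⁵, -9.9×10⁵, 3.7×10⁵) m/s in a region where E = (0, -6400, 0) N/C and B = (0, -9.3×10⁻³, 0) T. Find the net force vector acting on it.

F ≈ (1.65×10⁻¹⁵, -3.08×10⁻¹⁵, 2.86×10⁻¹⁵) N

v×B = (3440, 0, 5950) N/C.
E + v×B = (3440, -6400, 5950) N/C.
F = q(E + v×B) = (4.806×10⁻¹⁹ C)·(3440, -6400, 5950) = (1.65×10⁻¹⁵, -3.08×10⁻¹⁵, 2.86×10⁻¹⁵) N.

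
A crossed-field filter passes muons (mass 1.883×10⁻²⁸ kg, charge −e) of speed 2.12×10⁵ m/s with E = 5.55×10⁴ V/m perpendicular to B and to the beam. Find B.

Balance of forces in the selector: qE = qvB ⇒ B = E/v.
B = 5.55×10⁴/2.12×10⁵ = 0.262 T.

B = 0.262 T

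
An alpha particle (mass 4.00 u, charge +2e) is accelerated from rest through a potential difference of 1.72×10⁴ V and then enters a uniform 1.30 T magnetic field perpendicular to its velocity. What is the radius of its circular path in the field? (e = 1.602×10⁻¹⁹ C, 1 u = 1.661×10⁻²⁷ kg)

Acceleration: |q|V = ½mv² ⇒ v = √(2|q|V/m) = √(2·3.204×10⁻¹⁹·1.72×10⁴/6.644×10⁻²⁷) ≈ 1.288×10⁶ m/s.
In the field: r = mv/(|q|B) = (6.644×10⁻²⁷)(1.288×10⁶)/((3.204×10⁻¹⁹)(1.30)) ≈ 0.0205 m.

r ≈ 0.0205 m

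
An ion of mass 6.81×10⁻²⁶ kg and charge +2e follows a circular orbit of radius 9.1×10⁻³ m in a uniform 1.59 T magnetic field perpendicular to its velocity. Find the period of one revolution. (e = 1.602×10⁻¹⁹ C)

T ≈ 8.40×10⁻⁷ s

The cyclotron period depends only on m, q, B: T = 2πm/(|q|B).
T = 2π(6.81×10⁻²⁶)/((3.204×10⁻¹⁹)(1.59)) ≈ 8.40×10⁻⁷ s.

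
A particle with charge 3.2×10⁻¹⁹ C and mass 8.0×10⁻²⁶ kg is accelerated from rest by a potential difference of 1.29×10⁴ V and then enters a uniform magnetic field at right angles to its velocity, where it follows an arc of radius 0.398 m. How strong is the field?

B ≈ 0.202 T

v = √(2|q|V/m) = √(2·3.2×10⁻¹⁹·1.29×10⁴/8.0×10⁻²⁶) ≈ 3.212×10⁵ m/s.
B = mv/(|q|r) = (8.0×10⁻²⁶)(3.212×10⁵)/((3.2×10⁻¹⁹)(0.398)) ≈ 0.202 T.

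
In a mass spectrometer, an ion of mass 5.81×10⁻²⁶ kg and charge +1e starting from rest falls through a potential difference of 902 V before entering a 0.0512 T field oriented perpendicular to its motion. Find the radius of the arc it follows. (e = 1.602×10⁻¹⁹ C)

r ≈ 0.500 m

Acceleration: |q|V = ½mv² ⇒ v = √(2|q|V/m) = √(2·1.602×10⁻¹⁹·902/5.81×10⁻²⁶) ≈ 7.053×10⁴ m/s.
In the field: r = mv/(|q|B) = (5.81×10⁻²⁶)(7.053×10⁴)/((1.602×10⁻¹⁹)(0.0512)) ≈ 0.500 m.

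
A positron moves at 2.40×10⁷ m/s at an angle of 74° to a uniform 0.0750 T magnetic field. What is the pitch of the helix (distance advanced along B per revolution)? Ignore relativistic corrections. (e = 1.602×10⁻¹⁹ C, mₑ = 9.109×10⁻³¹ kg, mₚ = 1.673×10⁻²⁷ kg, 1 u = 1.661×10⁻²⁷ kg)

p ≈ 3.15×10⁻³ m

v∥ = v cosθ = 2.40×10⁷·cos74° ≈ 6.615×10⁶ m/s.
T = 2πm/(|q|B) = 2π(9.109×10⁻³¹)/((1.602×10⁻¹⁹)(0.0750)) ≈ 4.764×10⁻¹⁰ s.
pitch = v∥ T = (6.615×10⁶)(4.764×10⁻¹⁰) ≈ 3.15×10⁻³ m.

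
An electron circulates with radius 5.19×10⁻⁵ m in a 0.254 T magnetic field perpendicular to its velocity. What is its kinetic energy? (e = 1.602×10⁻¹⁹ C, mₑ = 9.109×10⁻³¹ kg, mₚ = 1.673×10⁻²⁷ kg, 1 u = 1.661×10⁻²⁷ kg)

v = |q|Br/m, then KE = ½mv² = (qBr)²/(2m).
v = (1.602×10⁻¹⁹)(0.254)(5.19×10⁻⁵)/9.109×10⁻³¹ ≈ 2.318×10⁶ m/s.
KE = ½(9.109×10⁻³¹)(2.318×10⁶)² ≈ 2.45×10⁻¹⁸ J.

KE ≈ 2.45×10⁻¹⁸ J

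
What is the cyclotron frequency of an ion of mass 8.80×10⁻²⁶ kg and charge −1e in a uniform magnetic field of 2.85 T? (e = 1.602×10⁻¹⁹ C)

f = |q|B/(2πm).
f = (1.602×10⁻¹⁹)(2.85)/(2π·8.80×10⁻²⁶) ≈ 8.26×10⁵ Hz.

f ≈ 8.26×10⁵ Hz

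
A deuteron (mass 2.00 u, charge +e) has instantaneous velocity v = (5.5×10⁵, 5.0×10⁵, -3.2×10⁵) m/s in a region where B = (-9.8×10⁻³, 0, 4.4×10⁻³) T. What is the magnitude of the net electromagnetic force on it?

|F| ≈ 8.68×10⁻¹⁶ N

v×B = (2200, 716, 4900) N/C.
F = q v×B = (1.602×10⁻¹⁹ C)·(2200, 716, 4900) = (3.52×10⁻¹⁶, 1.15×10⁻¹⁶, 7.85×10⁻¹⁶) N.
|F| = 8.68×10⁻¹⁶ N.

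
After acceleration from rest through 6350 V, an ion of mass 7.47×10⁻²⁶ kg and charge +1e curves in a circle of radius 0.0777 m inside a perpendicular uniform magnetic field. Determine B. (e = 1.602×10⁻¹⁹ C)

B ≈ 0.990 T

v = √(2|q|V/m) = √(2·1.602×10⁻¹⁹·6350/7.47×10⁻²⁶) ≈ 1.650×10⁵ m/s.
B = mv/(|q|r) = (7.47×10⁻²⁶)(1.650×10⁵)/((1.602×10⁻¹⁹)(0.0777)) ≈ 0.990 T.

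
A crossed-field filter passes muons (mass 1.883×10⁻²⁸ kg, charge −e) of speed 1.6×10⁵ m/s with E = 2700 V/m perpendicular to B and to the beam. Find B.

Balance of forces in the selector: qE = qvB ⇒ B = E/v.
B = 2700/1.6×10⁵ = 0.017 T.

B = 0.017 T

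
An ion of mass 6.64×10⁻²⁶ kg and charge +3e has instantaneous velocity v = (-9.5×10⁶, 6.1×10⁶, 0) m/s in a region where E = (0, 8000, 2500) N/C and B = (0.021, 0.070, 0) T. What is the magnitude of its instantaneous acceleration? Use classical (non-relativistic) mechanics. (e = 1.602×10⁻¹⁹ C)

|a| ≈ 5.72×10¹² m/s²

v×B = (0, 0, -7.93×10⁵) N/C.
E + v×B = (0, 8000, -7.91×10⁵) N/C.
F = q(E + v×B) = (4.806×10⁻¹⁹ C)·(0, 8000, -7.91×10⁵) = (0, 3.84×10⁻¹⁵, -3.80×10⁻¹³) N.
|a| = |F|/m = 3.800×10⁻¹³/6.64×10⁻²⁶ ≈ 5.72×10¹² m/s².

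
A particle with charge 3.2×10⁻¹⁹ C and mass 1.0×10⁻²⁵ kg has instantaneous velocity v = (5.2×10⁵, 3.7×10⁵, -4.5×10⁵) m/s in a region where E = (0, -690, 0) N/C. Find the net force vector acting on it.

F ≈ (0, -2.21×10⁻¹⁶, 0) N

Only an electric field acts, so F = qE = (3.2×10⁻¹⁹ C)·(0, -690, 0) = (0, -2.21×10⁻¹⁶, 0) N.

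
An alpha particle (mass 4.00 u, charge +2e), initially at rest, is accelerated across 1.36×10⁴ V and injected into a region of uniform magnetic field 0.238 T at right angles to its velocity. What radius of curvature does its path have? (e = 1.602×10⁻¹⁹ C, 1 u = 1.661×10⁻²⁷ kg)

Acceleration: |q|V = ½mv² ⇒ v = √(2|q|V/m) = √(2·3.204×10⁻¹⁹·1.36×10⁴/6.644×10⁻²⁷) ≈ 1.145×10⁶ m/s.
In the field: r = mv/(|q|B) = (6.644×10⁻²⁷)(1.145×10⁶)/((3.204×10⁻¹⁹)(0.238)) ≈ 0.0998 m.

r ≈ 0.0998 m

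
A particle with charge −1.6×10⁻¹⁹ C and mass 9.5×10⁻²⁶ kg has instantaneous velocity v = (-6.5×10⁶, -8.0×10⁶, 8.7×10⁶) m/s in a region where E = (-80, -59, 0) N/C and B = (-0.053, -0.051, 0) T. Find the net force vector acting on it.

F ≈ (-7.10×10⁻¹⁴, 7.38×10⁻¹⁴, 1.48×10⁻¹⁴) N

v×B = (4.44×10⁵, -4.61×10⁵, -9.25×10⁴) N/C.
E + v×B = (4.44×10⁵, -4.61×10⁵, -9.25×10⁴) N/C.
F = q(E + v×B) = (−1.6×10⁻¹⁹ C)·(4.44×10⁵, -4.61×10⁵, -9.25×10⁴) = (-7.10×10⁻¹⁴, 7.38×10⁻¹⁴, 1.48×10⁻¹⁴) N.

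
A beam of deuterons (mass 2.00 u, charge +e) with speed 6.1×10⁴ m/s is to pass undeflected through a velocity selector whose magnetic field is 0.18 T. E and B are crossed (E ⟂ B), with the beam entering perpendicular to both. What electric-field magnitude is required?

E = 1.1×10⁴ V/m

For straight-line motion qE = qvB, so E = vB.
E = 6.1×10⁴ × 0.18 = 1.1×10⁴ V/m.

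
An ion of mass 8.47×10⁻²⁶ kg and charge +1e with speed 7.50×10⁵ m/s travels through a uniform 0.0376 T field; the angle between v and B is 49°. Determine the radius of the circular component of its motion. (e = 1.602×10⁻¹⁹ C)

v⊥ = v sinθ = 7.50×10⁵·sin49° ≈ 5.660×10⁵ m/s.
r = m v⊥/(|q|B) = (8.47×10⁻²⁶)(5.660×10⁵)/((1.602×10⁻¹⁹)(0.0376)) ≈ 7.96 m.

r ≈ 7.96 m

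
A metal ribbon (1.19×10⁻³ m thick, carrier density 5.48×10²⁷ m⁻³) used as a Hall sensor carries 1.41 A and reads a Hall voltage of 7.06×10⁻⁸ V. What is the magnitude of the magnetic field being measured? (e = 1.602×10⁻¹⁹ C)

From V_H = IB/(n e t), B = V_H n e t / I.
B = (7.06×10⁻⁸)(5.48×10²⁷)(1.602×10⁻¹⁹)(1.19×10⁻³)/1.41 ≈ 0.0523 T.

B ≈ 0.0523 T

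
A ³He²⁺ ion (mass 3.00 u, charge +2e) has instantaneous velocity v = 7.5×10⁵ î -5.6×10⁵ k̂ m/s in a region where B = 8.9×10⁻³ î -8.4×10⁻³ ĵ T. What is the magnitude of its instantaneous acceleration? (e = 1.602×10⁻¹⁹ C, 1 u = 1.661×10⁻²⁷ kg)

|a| ≈ 5.99×10¹¹ m/s²

v×B = (-4700, -4980, -6300) N/C.
F = q v×B = (3.204×10⁻¹⁹ C)·(-4700, -4980, -6300) = (-1.51×10⁻¹⁵, -1.60×10⁻¹⁵, -2.02×10⁻¹⁵) N.
|a| = |F|/m = 2.983×10⁻¹⁵/4.983×10⁻²⁷ ≈ 5.99×10¹¹ m/s².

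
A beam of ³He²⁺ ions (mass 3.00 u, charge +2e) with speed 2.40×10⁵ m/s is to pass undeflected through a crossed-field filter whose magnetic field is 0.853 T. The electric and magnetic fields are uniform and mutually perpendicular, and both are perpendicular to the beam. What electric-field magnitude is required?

For straight-line motion qE = qvB, so E = vB.
E = 2.40×10⁵ × 0.853 = 2.05×10⁵ V/m.

E = 2.05×10⁵ V/m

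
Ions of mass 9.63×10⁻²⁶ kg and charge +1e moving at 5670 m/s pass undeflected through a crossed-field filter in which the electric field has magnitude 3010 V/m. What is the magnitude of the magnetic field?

B = 0.531 T

Balance of forces in the selector: qE = qvB ⇒ B = E/v.
B = 3010/5670 = 0.531 T.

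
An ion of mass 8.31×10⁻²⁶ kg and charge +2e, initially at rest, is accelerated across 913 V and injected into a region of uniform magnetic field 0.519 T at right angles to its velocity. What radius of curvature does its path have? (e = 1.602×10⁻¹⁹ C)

r ≈ 0.0419 m

Acceleration: |q|V = ½mv² ⇒ v = √(2|q|V/m) = √(2·3.204×10⁻¹⁹·913/8.31×10⁻²⁶) ≈ 8.391×10⁴ m/s.
In the field: r = mv/(|q|B) = (8.31×10⁻²⁶)(8.391×10⁴)/((3.204×10⁻¹⁹)(0.519)) ≈ 0.0419 m.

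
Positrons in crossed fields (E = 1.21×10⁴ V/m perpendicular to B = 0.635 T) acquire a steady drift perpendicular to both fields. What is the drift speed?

The E×B drift speed is v_d = E/B.
v_d = 1.21×10⁴/0.635 = 1.91×10⁴ m/s.

v_d ≈ 1.91×10⁴ m/s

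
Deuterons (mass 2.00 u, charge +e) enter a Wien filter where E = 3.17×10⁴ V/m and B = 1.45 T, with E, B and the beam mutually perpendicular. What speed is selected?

For undeflected motion the electric and magnetic forces balance: qE = qvB.
v = E/B = 3.17×10⁴/1.45 = 2.19×10⁴ m/s.
The result is independent of the particle's charge and mass.

v = 2.19×10⁴ m/s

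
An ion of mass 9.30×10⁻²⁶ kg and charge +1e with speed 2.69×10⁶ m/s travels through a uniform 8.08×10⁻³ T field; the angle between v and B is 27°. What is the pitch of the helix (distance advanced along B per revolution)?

p ≈ 1080 m

v∥ = v cosθ = 2.69×10⁶·cos27° ≈ 2.397×10⁶ m/s.
T = 2πm/(|q|B) = 2π(9.30×10⁻²⁶)/((1.602×10⁻¹⁹)(8.08×10⁻³)) ≈ 4.514×10⁻⁴ s.
pitch = v∥ T = (2.397×10⁶)(4.514×10⁻⁴) ≈ 1080 m.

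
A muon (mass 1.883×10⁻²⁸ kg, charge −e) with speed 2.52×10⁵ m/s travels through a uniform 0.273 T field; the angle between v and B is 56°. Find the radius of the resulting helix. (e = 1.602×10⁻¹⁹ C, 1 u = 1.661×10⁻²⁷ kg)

r ≈ 8.99×10⁻⁴ m

v⊥ = v sinθ = 2.52×10⁵·sin56° ≈ 2.089×10⁵ m/s.
r = m v⊥/(|q|B) = (1.883×10⁻²⁸)(2.089×10⁵)/((1.602×10⁻¹⁹)(0.273)) ≈ 8.99×10⁻⁴ m.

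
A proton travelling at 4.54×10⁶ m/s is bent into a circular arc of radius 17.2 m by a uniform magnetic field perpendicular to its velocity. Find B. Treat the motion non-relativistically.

From |q|vB = mv²/r, B = mv/(|q|r).
B = (1.673×10⁻²⁷)(4.54×10⁶)/((1.602×10⁻¹⁹)(17.2)) ≈ 2.76×10⁻³ T.

B ≈ 2.76×10⁻³ T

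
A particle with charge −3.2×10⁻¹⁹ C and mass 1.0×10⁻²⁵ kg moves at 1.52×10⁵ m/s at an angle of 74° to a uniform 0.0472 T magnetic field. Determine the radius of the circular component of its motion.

r ≈ 0.967 m

v⊥ = v sinθ = 1.52×10⁵·sin74° ≈ 1.461×10⁵ m/s.
r = m v⊥/(|q|B) = (1.0×10⁻²⁵)(1.461×10⁵)/((3.2×10⁻¹⁹)(0.0472)) ≈ 0.967 m.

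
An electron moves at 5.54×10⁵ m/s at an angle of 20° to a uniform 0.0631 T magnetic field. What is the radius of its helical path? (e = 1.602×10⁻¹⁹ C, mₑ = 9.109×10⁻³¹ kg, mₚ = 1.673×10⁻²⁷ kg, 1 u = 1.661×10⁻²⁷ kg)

v⊥ = v sinθ = 5.54×10⁵·sin20° ≈ 1.895×10⁵ m/s.
r = m v⊥/(|q|B) = (9.109×10⁻³¹)(1.895×10⁵)/((1.602×10⁻¹⁹)(0.0631)) ≈ 1.71×10⁻⁵ m.

r ≈ 1.71×10⁻⁵ m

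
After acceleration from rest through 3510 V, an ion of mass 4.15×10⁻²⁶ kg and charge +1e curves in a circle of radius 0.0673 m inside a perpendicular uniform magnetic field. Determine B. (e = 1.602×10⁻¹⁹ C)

B ≈ 0.634 T

v = √(2|q|V/m) = √(2·1.602×10⁻¹⁹·3510/4.15×10⁻²⁶) ≈ 1.646×10⁵ m/s.
B = mv/(|q|r) = (4.15×10⁻²⁶)(1.646×10⁵)/((1.602×10⁻¹⁹)(0.0673)) ≈ 0.634 T.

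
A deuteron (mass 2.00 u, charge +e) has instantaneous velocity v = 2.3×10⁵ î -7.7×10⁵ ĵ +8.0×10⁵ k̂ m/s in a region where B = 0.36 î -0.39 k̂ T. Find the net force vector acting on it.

F ≈ (4.81×10⁻¹⁴, 6.05×10⁻¹⁴, 4.44×10⁻¹⁴) N

v×B = (3.00×10⁵, 3.78×10⁵, 2.77×10⁵) N/C.
F = q v×B = (1.602×10⁻¹⁹ C)·(3.00×10⁵, 3.78×10⁵, 2.77×10⁵) = (4.81×10⁻¹⁴, 6.05×10⁻¹⁴, 4.44×10⁻¹⁴) N.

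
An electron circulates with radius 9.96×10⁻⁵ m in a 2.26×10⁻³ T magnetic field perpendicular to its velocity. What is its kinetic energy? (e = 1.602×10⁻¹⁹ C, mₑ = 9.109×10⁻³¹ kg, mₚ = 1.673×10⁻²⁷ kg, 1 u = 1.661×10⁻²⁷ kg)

v = |q|Br/m, then KE = ½mv² = (qBr)²/(2m).
v = (1.602×10⁻¹⁹)(2.26×10⁻³)(9.96×10⁻⁵)/9.109×10⁻³¹ ≈ 3.959×10⁴ m/s.
KE = ½(9.109×10⁻³¹)(3.959×10⁴)² ≈ 7.14×10⁻²² J.

KE ≈ 7.14×10⁻²² J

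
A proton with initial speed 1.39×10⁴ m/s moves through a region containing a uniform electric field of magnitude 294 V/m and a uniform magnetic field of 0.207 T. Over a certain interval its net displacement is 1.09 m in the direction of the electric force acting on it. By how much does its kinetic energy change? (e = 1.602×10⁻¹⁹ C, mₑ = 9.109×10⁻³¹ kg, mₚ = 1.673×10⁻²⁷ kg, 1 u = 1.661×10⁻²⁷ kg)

ΔKE ≈ 5.13×10⁻¹⁷ J

The magnetic force is always ⟂ v and does no work; only the electric force changes KE.
ΔKE = F_E · d = |q|E d = (1.602×10⁻¹⁹)(294)(1.09) ≈ 5.13×10⁻¹⁷ J.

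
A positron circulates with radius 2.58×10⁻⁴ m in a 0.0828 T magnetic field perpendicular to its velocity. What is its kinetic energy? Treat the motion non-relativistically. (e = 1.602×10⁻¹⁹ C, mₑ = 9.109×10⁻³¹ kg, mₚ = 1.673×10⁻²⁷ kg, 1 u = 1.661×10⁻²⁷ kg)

v = |q|Br/m, then KE = ½mv² = (qBr)²/(2m).
v = (1.602×10⁻¹⁹)(0.0828)(2.58×10⁻⁴)/9.109×10⁻³¹ ≈ 3.757×10⁶ m/s.
KE = ½(9.109×10⁻³¹)(3.757×10⁶)² ≈ 6.43×10⁻¹⁸ J = 40.1 eV.

KE ≈ 40.1 eV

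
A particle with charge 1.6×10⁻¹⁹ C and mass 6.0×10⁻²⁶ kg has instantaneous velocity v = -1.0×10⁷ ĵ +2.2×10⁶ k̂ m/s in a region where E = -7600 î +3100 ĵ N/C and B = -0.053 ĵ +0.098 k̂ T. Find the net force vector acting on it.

F ≈ (-1.39×10⁻¹³, 4.96×10⁻¹⁶, 0) N

v×B = (-8.63×10⁵, 0, 0) N/C.
E + v×B = (-8.71×10⁵, 3100, 0) N/C.
F = q(E + v×B) = (1.6×10⁻¹⁹ C)·(-8.71×10⁵, 3100, 0) = (-1.39×10⁻¹³, 4.96×10⁻¹⁶, 0) N.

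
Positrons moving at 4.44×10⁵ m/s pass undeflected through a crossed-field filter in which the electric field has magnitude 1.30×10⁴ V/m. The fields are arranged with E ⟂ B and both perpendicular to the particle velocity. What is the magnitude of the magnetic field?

Balance of forces in the selector: qE = qvB ⇒ B = E/v.
B = 1.30×10⁴/4.44×10⁵ = 0.0293 T.

B = 0.0293 T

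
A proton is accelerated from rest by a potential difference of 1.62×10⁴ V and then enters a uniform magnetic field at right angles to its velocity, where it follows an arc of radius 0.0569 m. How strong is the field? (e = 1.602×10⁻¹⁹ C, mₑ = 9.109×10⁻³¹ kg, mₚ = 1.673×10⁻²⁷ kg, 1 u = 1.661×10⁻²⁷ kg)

v = √(2|q|V/m) = √(2·1.602×10⁻¹⁹·1.62×10⁴/1.673×10⁻²⁷) ≈ 1.761×10⁶ m/s.
B = mv/(|q|r) = (1.673×10⁻²⁷)(1.761×10⁶)/((1.602×10⁻¹⁹)(0.0569)) ≈ 0.323 T.

B ≈ 0.323 T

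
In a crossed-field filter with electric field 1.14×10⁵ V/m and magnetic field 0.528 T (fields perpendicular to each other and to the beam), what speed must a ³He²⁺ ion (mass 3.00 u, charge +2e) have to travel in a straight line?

v = 2.16×10⁵ m/s

Zero net Lorentz force requires |qE| = |q v×B|, i.e. E = vB.
v = E/B = 1.14×10⁵/0.528 = 2.16×10⁵ m/s.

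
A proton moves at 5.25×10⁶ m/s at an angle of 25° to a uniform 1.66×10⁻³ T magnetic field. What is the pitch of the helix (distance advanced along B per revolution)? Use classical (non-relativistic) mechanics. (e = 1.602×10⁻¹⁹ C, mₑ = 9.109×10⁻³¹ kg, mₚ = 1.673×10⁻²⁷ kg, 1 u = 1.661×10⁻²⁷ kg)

p ≈ 188 m

v∥ = v cosθ = 5.25×10⁶·cos25° ≈ 4.758×10⁶ m/s.
T = 2πm/(|q|B) = 2π(1.673×10⁻²⁷)/((1.602×10⁻¹⁹)(1.66×10⁻³)) ≈ 3.953×10⁻⁵ s.
pitch = v∥ T = (4.758×10⁶)(3.953×10⁻⁵) ≈ 188 m.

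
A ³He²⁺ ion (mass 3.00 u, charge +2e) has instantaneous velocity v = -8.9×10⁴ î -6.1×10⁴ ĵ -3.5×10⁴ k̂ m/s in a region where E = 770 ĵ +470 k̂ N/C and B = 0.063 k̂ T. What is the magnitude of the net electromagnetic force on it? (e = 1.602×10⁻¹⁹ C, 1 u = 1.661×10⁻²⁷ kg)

|F| ≈ 2.39×10⁻¹⁵ N

v×B = (-3840, 5610, 0) N/C.
E + v×B = (-3840, 6380, 470) N/C.
F = q(E + v×B) = (3.204×10⁻¹⁹ C)·(-3840, 6380, 470) = (-1.23×10⁻¹⁵, 2.04×10⁻¹⁵, 1.51×10⁻¹⁶) N.
|F| = 2.39×10⁻¹⁵ N.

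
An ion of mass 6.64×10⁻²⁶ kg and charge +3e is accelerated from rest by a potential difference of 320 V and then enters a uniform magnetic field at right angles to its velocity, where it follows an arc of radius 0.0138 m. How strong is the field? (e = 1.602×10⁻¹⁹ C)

B ≈ 0.681 T

v = √(2|q|V/m) = √(2·4.806×10⁻¹⁹·320/6.64×10⁻²⁶) ≈ 6.806×10⁴ m/s.
B = mv/(|q|r) = (6.64×10⁻²⁶)(6.806×10⁴)/((4.806×10⁻¹⁹)(0.0138)) ≈ 0.681 T.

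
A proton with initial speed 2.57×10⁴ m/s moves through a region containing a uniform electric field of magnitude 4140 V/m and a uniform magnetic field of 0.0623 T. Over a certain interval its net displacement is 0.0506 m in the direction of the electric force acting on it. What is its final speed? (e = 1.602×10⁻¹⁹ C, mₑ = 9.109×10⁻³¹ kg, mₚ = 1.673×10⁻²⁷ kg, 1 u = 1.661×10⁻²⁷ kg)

v_f ≈ 2.02×10⁵ m/s

B does no work; ΔKE = |q|E d.
½mv_f² = ½mv₀² + |q|Ed = ½(1.673×10⁻²⁷)(2.57×10⁴)² + (1.602×10⁻¹⁹)(4140)(0.0506) ≈ 5.525×10⁻¹⁹ J + 3.356×10⁻¹⁷ J ≈ 3.411×10⁻¹⁷ J.
v_f = √(2·3.411×10⁻¹⁷/1.673×10⁻²⁷) ≈ 2.02×10⁵ m/s.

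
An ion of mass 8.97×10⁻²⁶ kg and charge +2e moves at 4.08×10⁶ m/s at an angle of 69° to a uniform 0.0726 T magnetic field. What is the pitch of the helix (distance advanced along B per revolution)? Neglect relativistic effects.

v∥ = v cosθ = 4.08×10⁶·cos69° ≈ 1.462×10⁶ m/s.
T = 2πm/(|q|B) = 2π(8.97×10⁻²⁶)/((3.204×10⁻¹⁹)(0.0726)) ≈ 2.423×10⁻⁵ s.
pitch = v∥ T = (1.462×10⁶)(2.423×10⁻⁵) ≈ 35.4 m.

p ≈ 35.4 m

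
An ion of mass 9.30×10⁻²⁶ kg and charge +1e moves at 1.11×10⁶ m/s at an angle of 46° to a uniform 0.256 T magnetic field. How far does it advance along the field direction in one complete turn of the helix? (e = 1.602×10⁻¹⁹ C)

v∥ = v cosθ = 1.11×10⁶·cos46° ≈ 7.711×10⁵ m/s.
T = 2πm/(|q|B) = 2π(9.30×10⁻²⁶)/((1.602×10⁻¹⁹)(0.256)) ≈ 1.425×10⁻⁵ s.
pitch = v∥ T = (7.711×10⁵)(1.425×10⁻⁵) ≈ 11.0 m.

p ≈ 11.0 m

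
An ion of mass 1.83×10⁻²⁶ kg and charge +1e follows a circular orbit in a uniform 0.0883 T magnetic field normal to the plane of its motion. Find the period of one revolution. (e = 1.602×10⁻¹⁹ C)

The cyclotron period depends only on m, q, B: T = 2πm/(|q|B).
T = 2π(1.83×10⁻²⁶)/((1.602×10⁻¹⁹)(0.0883)) ≈ 8.13×10⁻⁶ s.

T ≈ 8.13×10⁻⁶ s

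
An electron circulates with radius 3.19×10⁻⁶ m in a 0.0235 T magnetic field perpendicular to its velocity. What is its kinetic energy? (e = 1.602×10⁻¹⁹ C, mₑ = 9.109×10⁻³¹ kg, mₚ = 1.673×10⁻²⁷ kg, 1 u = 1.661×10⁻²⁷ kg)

KE ≈ 7.92×10⁻²³ J

v = |q|Br/m, then KE = ½mv² = (qBr)²/(2m).
v = (1.602×10⁻¹⁹)(0.0235)(3.19×10⁻⁶)/9.109×10⁻³¹ ≈ 1.318×10⁴ m/s.
KE = ½(9.109×10⁻³¹)(1.318×10⁴)² ≈ 7.92×10⁻²³ J.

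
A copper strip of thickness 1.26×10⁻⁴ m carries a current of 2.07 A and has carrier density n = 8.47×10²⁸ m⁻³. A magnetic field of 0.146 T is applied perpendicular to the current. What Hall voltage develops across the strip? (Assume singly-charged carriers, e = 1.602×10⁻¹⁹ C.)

V_H = IB/(n e t).
V_H = (2.07)(0.146)/((8.47×10²⁸)(1.602×10⁻¹⁹)(1.26×10⁻⁴)) ≈ 1.77×10⁻⁷ V.

V_H ≈ 1.77×10⁻⁷ V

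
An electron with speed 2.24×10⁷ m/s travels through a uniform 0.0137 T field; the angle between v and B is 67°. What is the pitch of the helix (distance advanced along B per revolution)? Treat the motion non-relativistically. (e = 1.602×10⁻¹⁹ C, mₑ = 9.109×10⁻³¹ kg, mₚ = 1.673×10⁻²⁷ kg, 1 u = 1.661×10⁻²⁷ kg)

v∥ = v cosθ = 2.24×10⁷·cos67° ≈ 8.752×10⁶ m/s.
T = 2πm/(|q|B) = 2π(9.109×10⁻³¹)/((1.602×10⁻¹⁹)(0.0137)) ≈ 2.608×10⁻⁹ s.
pitch = v∥ T = (8.752×10⁶)(2.608×10⁻⁹) ≈ 0.0228 m.

p ≈ 0.0228 m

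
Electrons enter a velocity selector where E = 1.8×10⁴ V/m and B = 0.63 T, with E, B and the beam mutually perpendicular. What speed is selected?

v = 2.9×10⁴ m/s

Zero net Lorentz force requires |qE| = |q v×B|, i.e. E = vB.
v = E/B = 1.8×10⁴/0.63 = 2.9×10⁴ m/s.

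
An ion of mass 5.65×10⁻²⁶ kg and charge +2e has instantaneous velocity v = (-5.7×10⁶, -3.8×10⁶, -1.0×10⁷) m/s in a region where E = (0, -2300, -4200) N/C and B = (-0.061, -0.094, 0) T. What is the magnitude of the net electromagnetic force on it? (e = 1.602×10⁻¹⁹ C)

|F| ≈ 3.71×10⁻¹³ N

v×B = (-9.40×10⁵, 6.10×10⁵, 3.04×10⁵) N/C.
E + v×B = (-9.40×10⁵, 6.08×10⁵, 3.00×10⁵) N/C.
F = q(E + v×B) = (3.204×10⁻¹⁹ C)·(-9.40×10⁵, 6.08×10⁵, 3.00×10⁵) = (-3.01×10⁻¹³, 1.95×10⁻¹³, 9.61×10⁻¹⁴) N.
|F| = 3.71×10⁻¹³ N.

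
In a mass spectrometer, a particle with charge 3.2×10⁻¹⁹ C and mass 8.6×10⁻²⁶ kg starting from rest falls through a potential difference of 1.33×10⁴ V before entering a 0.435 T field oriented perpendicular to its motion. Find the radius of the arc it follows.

r ≈ 0.194 m

Acceleration: |q|V = ½mv² ⇒ v = √(2|q|V/m) = √(2·3.2×10⁻¹⁹·1.33×10⁴/8.6×10⁻²⁶) ≈ 3.146×10⁵ m/s.
In the field: r = mv/(|q|B) = (8.6×10⁻²⁶)(3.146×10⁵)/((3.2×10⁻¹⁹)(0.435)) ≈ 0.194 m.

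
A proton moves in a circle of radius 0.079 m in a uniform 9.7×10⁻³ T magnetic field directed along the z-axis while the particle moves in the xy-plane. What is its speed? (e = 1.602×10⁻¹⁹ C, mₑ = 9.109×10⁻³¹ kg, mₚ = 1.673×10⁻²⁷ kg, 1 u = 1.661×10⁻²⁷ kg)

v ≈ 7.3×10⁴ m/s

From |q|vB = mv²/r, v = |q|Br/m.
v = (1.602×10⁻¹⁹)(9.7×10⁻³)(0.079)/1.673×10⁻²⁷ ≈ 7.3×10⁴ m/s.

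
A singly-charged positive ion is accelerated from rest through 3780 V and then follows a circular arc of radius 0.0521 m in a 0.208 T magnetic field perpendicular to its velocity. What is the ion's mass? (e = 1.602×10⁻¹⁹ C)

m ≈ 2.49×10⁻²⁷ kg

Combine |q|V = ½mv² and r = mv/(|q|B): eliminate v to get m = qB²r²/(2V).
m = (1.602×10⁻¹⁹)(0.208)²(0.0521)²/(2·3780) ≈ 2.49×10⁻²⁷ kg.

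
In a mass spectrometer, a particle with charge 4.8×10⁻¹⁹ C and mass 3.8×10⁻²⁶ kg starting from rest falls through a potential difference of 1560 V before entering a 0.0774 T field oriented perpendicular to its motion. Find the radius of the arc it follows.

r ≈ 0.203 m

Acceleration: |q|V = ½mv² ⇒ v = √(2|q|V/m) = √(2·4.8×10⁻¹⁹·1560/3.8×10⁻²⁶) ≈ 1.985×10⁵ m/s.
In the field: r = mv/(|q|B) = (3.8×10⁻²⁶)(1.985×10⁵)/((4.8×10⁻¹⁹)(0.0774)) ≈ 0.203 m.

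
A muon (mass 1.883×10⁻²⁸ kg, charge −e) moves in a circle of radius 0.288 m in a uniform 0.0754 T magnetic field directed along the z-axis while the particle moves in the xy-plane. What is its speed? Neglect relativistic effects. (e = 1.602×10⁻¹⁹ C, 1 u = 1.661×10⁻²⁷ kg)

From |q|vB = mv²/r, v = |q|Br/m.
v = (1.602×10⁻¹⁹)(0.0754)(0.288)/1.883×10⁻²⁸ ≈ 1.85×10⁷ m/s.

v ≈ 1.85×10⁷ m/s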